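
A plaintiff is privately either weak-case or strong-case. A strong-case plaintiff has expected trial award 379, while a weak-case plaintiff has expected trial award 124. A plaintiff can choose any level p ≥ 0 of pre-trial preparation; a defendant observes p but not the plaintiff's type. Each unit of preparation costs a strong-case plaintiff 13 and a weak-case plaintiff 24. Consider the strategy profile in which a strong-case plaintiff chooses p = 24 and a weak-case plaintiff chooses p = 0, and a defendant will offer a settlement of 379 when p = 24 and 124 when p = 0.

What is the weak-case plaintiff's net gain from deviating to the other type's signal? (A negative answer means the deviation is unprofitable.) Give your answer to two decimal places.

Playing p = 0 the weak-case plaintiff receives 124.
Deviating to p = 24 brings payment 379 at cost 24 × 24 = 576, netting -197.
Gain from deviating: -197 − 124 = -321.00.
The gain is negative, so the weak-case type's incentive-compatibility constraint is satisfied.

-321.00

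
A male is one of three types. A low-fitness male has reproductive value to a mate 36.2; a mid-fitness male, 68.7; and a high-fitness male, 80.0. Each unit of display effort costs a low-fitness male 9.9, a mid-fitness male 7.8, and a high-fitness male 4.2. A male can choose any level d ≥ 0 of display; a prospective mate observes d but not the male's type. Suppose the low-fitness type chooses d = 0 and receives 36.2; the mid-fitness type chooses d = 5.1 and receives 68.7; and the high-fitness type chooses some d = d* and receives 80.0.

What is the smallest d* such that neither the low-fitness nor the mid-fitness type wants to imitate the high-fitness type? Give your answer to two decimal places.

6.55

Mid-fitness type (on-path payoff 68.7 − 7.8×5.1 = 28.92) won't mimic when 28.92 ≥ 80.0 − 7.8·d*, i.e. d* ≥ 6.55.
Low-fitness type (on-path payoff 36.2) won't mimic when 36.2 ≥ 80.0 − 9.9·d*, i.e. d* ≥ 4.42.
Both must hold, so d* = max(4.42, 6.55) = 6.55. The mid-fitness type's constraint binds.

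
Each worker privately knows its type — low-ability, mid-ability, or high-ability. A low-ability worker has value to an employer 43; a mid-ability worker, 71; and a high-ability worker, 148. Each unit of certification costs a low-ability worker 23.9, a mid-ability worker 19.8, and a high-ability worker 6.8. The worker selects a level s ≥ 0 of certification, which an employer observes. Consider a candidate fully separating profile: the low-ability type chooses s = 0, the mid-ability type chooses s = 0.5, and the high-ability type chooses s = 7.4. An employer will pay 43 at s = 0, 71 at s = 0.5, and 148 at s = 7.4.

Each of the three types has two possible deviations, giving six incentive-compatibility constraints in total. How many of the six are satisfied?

5

High-ability (own payoff 148 − 6.8×7.4 = 97.68): to s=0 gives 43 → no gain ✓; to s=0.5 gives 71 − 6.8×0.5 = 67.6 → no gain ✓.
Low-ability (own payoff 43): to s=0.5 gives 71 − 23.9×0.5 = 59.05 → profitable ✗; to s=7.4 gives 148 − 23.9×7.4 = -28.86 → no gain ✓.
Mid-ability (own payoff 71 − 19.8×0.5 = 61.1): to s=0 gives 43 → no gain ✓; to s=7.4 gives 148 − 19.8×7.4 = 1.48 → no gain ✓.
5 of the 6 constraints hold; not an equilibrium.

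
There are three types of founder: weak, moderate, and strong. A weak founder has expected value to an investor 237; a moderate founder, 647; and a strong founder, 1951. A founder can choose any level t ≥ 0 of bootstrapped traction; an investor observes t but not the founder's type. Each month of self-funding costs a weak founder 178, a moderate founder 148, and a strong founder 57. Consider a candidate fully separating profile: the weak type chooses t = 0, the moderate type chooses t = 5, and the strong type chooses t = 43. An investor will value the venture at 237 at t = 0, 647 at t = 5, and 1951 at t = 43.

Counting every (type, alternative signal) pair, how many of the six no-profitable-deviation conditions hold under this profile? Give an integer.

3

Weak (own payoff 237): to t=5 gives 647 − 178×5 = -243 → no gain ✓; to t=43 gives 1951 − 178×43 = -5703 → no gain ✓.
Strong (own payoff 1951 − 57×43 = -500): to t=0 gives 237 → profitable ✗; to t=5 gives 647 − 57×5 = 362 → profitable ✗.
Moderate (own payoff 647 − 148×5 = -93): to t=0 gives 237 → profitable ✗; to t=43 gives 1951 − 148×43 = -4413 → no gain ✓.
3 of the 6 constraints hold; not an equilibrium.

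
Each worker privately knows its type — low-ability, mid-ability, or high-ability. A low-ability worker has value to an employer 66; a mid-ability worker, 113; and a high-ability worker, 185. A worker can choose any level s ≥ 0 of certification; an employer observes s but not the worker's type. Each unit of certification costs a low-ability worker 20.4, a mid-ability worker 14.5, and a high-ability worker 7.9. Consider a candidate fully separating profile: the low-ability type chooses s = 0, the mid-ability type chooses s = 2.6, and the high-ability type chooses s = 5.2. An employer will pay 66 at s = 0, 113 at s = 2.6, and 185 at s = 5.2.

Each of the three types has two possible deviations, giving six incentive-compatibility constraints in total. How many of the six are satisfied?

Mid-ability (own payoff 113 − 14.5×2.6 = 75.3): to s=0 gives 66 → no gain ✓; to s=5.2 gives 185 − 14.5×5.2 = 109.6 → profitable ✗.
High-ability (own payoff 185 − 7.9×5.2 = 143.92): to s=0 gives 66 → no gain ✓; to s=2.6 gives 113 − 7.9×2.6 = 92.46 → no gain ✓.
Low-ability (own payoff 66): to s=2.6 gives 113 − 20.4×2.6 = 59.96 → no gain ✓; to s=5.2 gives 185 − 20.4×5.2 = 78.92 → profitable ✗.
4 of the 6 constraints hold; not an equilibrium.

4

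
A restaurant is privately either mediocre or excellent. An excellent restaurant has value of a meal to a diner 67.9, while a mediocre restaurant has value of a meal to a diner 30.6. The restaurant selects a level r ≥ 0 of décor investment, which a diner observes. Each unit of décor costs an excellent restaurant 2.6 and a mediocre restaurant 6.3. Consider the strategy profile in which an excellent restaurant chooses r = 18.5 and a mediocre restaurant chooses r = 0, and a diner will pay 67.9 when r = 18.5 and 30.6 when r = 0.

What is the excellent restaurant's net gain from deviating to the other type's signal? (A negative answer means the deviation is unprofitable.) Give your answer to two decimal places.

10.80

Playing r = 18.5 the excellent restaurant receives 67.9 − 2.6 × 18.5 = 19.8.
Deviating to r = 0 yields 30.6 instead.
Gain from deviating: 30.6 − 19.8 = 10.80.
The gain is positive, so the excellent type's incentive-compatibility constraint is violated — this profile is not a separating equilibrium.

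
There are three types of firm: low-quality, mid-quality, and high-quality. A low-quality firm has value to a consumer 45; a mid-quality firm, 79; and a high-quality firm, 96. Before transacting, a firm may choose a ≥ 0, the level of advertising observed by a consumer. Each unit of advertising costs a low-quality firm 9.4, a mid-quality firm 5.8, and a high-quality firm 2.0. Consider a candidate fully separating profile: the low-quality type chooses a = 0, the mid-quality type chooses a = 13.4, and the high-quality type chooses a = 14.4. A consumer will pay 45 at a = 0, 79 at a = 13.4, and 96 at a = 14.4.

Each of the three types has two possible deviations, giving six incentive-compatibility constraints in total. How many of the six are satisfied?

Low-quality (own payoff 45): to a=13.4 gives 79 − 9.4×13.4 = -46.96 → no gain ✓; to a=14.4 gives 96 − 9.4×14.4 = -39.36 → no gain ✓.
High-quality (own payoff 96 − 2.0×14.4 = 67.2): to a=0 gives 45 → no gain ✓; to a=13.4 gives 79 − 2.0×13.4 = 52.2 → no gain ✓.
Mid-quality (own payoff 79 − 5.8×13.4 = 1.28): to a=0 gives 45 → profitable ✗; to a=14.4 gives 96 − 5.8×14.4 = 12.48 → profitable ✗.
4 of the 6 constraints hold; not an equilibrium.

4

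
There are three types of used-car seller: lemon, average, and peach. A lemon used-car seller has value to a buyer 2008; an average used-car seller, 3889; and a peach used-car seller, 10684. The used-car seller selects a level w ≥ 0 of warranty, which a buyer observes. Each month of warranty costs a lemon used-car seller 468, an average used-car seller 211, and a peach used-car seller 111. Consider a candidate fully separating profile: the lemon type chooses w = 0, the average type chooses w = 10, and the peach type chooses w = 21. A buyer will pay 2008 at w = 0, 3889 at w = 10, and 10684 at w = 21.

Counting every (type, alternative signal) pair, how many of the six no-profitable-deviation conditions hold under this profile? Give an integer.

4

Peach (own payoff 10684 − 111×21 = 8353): to w=0 gives 2008 → no gain ✓; to w=10 gives 3889 − 111×10 = 2779 → no gain ✓.
Lemon (own payoff 2008): to w=10 gives 3889 − 468×10 = -791 → no gain ✓; to w=21 gives 10684 − 468×21 = 856 → no gain ✓.
Average (own payoff 3889 − 211×10 = 1779): to w=0 gives 2008 → profitable ✗; to w=21 gives 10684 − 211×21 = 6253 → profitable ✗.
4 of the 6 constraints hold; not an equilibrium.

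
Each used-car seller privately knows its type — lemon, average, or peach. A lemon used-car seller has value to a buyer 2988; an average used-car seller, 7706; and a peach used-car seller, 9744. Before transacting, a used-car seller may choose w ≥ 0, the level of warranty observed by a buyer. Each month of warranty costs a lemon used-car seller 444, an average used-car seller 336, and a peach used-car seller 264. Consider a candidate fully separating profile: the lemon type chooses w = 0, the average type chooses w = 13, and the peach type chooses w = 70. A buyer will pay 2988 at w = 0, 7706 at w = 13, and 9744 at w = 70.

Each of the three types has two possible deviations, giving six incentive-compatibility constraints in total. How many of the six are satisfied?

Average (own payoff 7706 − 336×13 = 3338): to w=0 gives 2988 → no gain ✓; to w=70 gives 9744 − 336×70 = -13776 → no gain ✓.
Lemon (own payoff 2988): to w=13 gives 7706 − 444×13 = 1934 → no gain ✓; to w=70 gives 9744 − 444×70 = -21336 → no gain ✓.
Peach (own payoff 9744 − 264×70 = -8736): to w=0 gives 2988 → profitable ✗; to w=13 gives 7706 − 264×13 = 4274 → profitable ✗.
4 of the 6 constraints hold; not an equilibrium.

4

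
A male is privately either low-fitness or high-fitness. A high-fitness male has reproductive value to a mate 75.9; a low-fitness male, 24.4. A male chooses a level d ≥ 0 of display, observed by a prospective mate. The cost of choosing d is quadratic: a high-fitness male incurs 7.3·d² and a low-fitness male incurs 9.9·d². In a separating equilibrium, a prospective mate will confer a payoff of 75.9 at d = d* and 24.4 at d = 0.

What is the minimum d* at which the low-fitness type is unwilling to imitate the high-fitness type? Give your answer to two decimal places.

2.28

The low-fitness type at d = 0 receives 24.4; imitating at d* yields 75.9 − 9.9·d*².
Indifference: 24.4 = 75.9 − 9.9·d*², so d*² = (75.9 − 24.4) / 9.9 ≈ 5.2020.
d* = √5.2020 ≈ 2.28.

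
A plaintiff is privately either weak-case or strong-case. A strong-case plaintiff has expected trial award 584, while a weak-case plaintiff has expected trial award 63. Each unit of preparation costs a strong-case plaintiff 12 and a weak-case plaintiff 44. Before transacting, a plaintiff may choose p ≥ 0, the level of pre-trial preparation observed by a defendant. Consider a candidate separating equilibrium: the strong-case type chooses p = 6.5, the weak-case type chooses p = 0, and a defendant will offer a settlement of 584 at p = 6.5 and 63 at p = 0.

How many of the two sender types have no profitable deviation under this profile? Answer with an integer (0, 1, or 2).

1

Weak-case type: stay at 0 → 63; mimic → 584 − 44 × 6.5 = 298. IC fails (63 < 298).
Strong-case type: signal → 584 − 12 × 6.5 = 506; deviate to 0 → 63. IC holds (506 ≥ 63).
1 of 2 constraints hold, so this profile is not an equilibrium.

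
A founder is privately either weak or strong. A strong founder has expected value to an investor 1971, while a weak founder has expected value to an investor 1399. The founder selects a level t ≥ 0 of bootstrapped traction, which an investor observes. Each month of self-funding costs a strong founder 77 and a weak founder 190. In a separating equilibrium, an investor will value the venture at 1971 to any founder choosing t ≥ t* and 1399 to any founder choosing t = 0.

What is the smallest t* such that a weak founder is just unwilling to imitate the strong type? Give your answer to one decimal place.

3.0

A weak founder choosing t = 0 receives 1399.
Imitating at t* instead would pay 1971 at cost 190·t*, netting 1971 − 190·t*.
Indifference: 1399 = 1971 − 190·t*, so t* = (1971 − 1399) / 190 ≈ 3.0.
This is the weak type's binding incentive-compatibility constraint; any t ≥ 3.0 sustains separation on that side.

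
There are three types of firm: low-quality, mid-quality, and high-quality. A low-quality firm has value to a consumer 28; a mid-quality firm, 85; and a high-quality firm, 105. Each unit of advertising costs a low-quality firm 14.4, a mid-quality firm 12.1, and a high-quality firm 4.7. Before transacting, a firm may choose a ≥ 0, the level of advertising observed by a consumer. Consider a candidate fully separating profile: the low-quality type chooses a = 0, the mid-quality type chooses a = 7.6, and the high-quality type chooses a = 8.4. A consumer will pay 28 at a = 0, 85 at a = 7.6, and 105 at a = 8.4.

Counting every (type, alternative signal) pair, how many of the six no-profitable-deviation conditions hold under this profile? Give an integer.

High-quality (own payoff 105 − 4.7×8.4 = 65.52): to a=0 gives 28 → no gain ✓; to a=7.6 gives 85 − 4.7×7.6 = 49.28 → no gain ✓.
Mid-quality (own payoff 85 − 12.1×7.6 = -6.96): to a=0 gives 28 → profitable ✗; to a=8.4 gives 105 − 12.1×8.4 = 3.36 → profitable ✗.
Low-quality (own payoff 28): to a=7.6 gives 85 − 14.4×7.6 = -24.44 → no gain ✓; to a=8.4 gives 105 − 14.4×8.4 = -15.96 → no gain ✓.
4 of the 6 constraints hold; not an equilibrium.

4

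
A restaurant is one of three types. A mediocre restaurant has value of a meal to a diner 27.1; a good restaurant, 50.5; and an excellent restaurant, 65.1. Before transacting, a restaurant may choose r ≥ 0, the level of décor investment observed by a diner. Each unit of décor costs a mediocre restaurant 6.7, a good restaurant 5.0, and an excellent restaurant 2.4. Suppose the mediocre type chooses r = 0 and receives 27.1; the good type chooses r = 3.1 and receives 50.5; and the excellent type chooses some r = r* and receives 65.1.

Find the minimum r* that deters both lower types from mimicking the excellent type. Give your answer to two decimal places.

Good type (on-path payoff 50.5 − 5.0×3.1 = 35) won't mimic when 35 ≥ 65.1 − 5.0·r*, i.e. r* ≥ 6.02.
Mediocre type (on-path payoff 27.1) won't mimic when 27.1 ≥ 65.1 − 6.7·r*, i.e. r* ≥ 5.67.
Both must hold, so r* = max(5.67, 6.02) = 6.02. The good type's constraint binds.

6.02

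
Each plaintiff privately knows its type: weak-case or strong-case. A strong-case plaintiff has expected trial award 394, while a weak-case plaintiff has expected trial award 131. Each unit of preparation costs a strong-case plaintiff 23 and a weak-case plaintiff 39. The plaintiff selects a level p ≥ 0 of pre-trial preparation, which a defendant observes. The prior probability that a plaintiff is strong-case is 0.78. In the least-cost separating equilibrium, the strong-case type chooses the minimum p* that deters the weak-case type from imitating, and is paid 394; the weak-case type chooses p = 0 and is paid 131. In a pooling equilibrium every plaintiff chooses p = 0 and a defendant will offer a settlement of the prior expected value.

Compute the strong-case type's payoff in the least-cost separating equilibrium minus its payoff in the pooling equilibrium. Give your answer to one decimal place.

-97.2

Least-cost separating signal: p* solves 131 = 394 − 39·p*, so p* = (394 − 131)/39 ≈ 6.7436.
Strong-case type's separating payoff: 394 − 23 × p* = 394 − 23 × (394 − 131)/39 = 394 − 6049/39 ≈ 238.897.
Pooling payoff: 0.78 × 394 + 0.22 × 131 = 336.14.
Difference: 238.897 − 336.14 = -97.243, i.e. -97.2 to one decimal place.
The strong-case type would prefer the pooling outcome.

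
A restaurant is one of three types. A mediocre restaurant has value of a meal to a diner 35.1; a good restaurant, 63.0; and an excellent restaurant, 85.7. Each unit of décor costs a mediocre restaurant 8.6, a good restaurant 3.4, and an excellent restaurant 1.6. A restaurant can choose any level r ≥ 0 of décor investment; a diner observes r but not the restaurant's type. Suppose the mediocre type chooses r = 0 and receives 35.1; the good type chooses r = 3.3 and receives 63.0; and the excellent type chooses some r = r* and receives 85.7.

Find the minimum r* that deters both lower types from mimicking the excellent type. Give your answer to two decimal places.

9.98

Good type (on-path payoff 63.0 − 3.4×3.3 = 51.78) won't mimic when 51.78 ≥ 85.7 − 3.4·r*, i.e. r* ≥ 9.98.
Mediocre type (on-path payoff 35.1) won't mimic when 35.1 ≥ 85.7 − 8.6·r*, i.e. r* ≥ 5.88.
Both must hold, so r* = max(5.88, 9.98) = 9.98. The good type's constraint binds.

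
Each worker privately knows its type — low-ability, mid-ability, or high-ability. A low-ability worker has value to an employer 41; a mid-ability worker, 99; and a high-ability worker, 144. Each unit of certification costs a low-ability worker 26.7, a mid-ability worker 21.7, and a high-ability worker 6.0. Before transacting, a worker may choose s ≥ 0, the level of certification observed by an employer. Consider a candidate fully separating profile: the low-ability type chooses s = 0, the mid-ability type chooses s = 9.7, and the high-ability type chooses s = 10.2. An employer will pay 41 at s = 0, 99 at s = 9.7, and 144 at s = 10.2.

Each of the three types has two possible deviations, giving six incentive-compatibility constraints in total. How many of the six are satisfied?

Low-ability (own payoff 41): to s=9.7 gives 99 − 26.7×9.7 = -159.99 → no gain ✓; to s=10.2 gives 144 − 26.7×10.2 = -128.34 → no gain ✓.
Mid-ability (own payoff 99 − 21.7×9.7 = -111.49): to s=0 gives 41 → profitable ✗; to s=10.2 gives 144 − 21.7×10.2 = -77.34 → profitable ✗.
High-ability (own payoff 144 − 6.0×10.2 = 82.8): to s=0 gives 41 → no gain ✓; to s=9.7 gives 99 − 6.0×9.7 = 40.8 → no gain ✓.
4 of the 6 constraints hold; not an equilibrium.

4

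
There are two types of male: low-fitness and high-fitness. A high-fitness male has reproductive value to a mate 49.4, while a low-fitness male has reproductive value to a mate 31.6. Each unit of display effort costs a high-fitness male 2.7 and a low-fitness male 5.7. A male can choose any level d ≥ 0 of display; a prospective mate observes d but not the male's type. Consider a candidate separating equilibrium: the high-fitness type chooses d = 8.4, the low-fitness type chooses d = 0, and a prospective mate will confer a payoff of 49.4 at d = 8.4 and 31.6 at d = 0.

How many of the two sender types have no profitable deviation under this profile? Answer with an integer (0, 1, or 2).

1

High-fitness type: signal → 49.4 − 2.7 × 8.4 = 26.72; deviate to 0 → 31.6. IC fails (26.72 < 31.6).
Low-fitness type: stay at 0 → 31.6; mimic → 49.4 − 5.7 × 8.4 = 1.52. IC holds (31.6 ≥ 1.52).
1 of 2 constraints hold, so this profile is not an equilibrium.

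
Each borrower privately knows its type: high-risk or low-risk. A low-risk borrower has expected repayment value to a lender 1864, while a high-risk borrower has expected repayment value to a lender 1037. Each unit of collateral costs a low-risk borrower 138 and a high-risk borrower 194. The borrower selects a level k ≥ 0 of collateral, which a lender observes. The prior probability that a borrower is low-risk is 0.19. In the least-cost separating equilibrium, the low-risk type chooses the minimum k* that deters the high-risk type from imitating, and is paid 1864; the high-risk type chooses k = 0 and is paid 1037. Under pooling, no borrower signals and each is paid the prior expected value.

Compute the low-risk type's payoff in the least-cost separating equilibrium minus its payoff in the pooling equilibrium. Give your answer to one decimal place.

Least-cost separating signal: k* solves 1037 = 1864 − 194·k*, so k* = (1864 − 1037)/194 ≈ 4.2629.
Low-risk type's separating payoff: 1864 − 138 × k* = 1864 − 138 × (1864 − 1037)/194 = 1864 − 114126/194 ≈ 1275.722.
Pooling payoff: 0.19 × 1864 + 0.81 × 1037 = 1194.13.
Difference: 1275.722 − 1194.13 = 81.592, i.e. 81.6 to one decimal place.
The low-risk type prefers to separate.

81.6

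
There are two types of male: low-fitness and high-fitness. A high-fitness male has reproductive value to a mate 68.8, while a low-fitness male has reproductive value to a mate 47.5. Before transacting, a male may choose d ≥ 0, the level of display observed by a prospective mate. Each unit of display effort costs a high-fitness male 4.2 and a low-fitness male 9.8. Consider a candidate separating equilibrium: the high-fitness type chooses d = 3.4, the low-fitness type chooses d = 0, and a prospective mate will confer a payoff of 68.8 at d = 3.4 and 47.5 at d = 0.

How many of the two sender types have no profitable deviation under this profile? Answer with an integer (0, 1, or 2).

2

High-fitness type: signal → 68.8 − 4.2 × 3.4 = 54.52; deviate to 0 → 47.5. IC holds (54.52 ≥ 47.5).
Low-fitness type: stay at 0 → 47.5; mimic → 68.8 − 9.8 × 3.4 = 35.48. IC holds (47.5 ≥ 35.48).
2 of 2 constraints hold, so this is a separating equilibrium.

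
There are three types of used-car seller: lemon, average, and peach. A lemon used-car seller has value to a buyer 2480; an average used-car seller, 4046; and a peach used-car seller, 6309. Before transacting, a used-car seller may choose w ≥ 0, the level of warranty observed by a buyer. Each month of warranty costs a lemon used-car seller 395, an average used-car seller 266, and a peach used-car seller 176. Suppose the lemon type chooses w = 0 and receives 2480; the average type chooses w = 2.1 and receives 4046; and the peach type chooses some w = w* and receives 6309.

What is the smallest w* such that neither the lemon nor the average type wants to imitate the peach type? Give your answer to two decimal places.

10.61

Lemon type (on-path payoff 2480) won't mimic when 2480 ≥ 6309 − 395·w*, i.e. w* ≥ 9.69.
Average type (on-path payoff 4046 − 266×2.1 = 3487.4) won't mimic when 3487.4 ≥ 6309 − 266·w*, i.e. w* ≥ 10.61.
Both must hold, so w* = max(9.69, 10.61) = 10.61. The average type's constraint binds.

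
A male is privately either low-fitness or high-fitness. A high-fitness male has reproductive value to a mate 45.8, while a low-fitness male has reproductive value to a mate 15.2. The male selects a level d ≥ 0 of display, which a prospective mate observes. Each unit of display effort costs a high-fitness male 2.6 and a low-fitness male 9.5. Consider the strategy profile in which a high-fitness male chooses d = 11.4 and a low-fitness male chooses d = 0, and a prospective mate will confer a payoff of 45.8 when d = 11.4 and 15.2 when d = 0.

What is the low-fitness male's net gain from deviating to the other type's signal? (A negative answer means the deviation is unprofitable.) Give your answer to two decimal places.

-77.70

Playing d = 0 the low-fitness male receives 15.2.
Deviating to d = 11.4 brings payment 45.8 at cost 9.5 × 11.4 = 108.3, netting -62.5.
Gain from deviating: -62.5 − 15.2 = -77.70.
The gain is negative, so the low-fitness type's incentive-compatibility constraint is satisfied.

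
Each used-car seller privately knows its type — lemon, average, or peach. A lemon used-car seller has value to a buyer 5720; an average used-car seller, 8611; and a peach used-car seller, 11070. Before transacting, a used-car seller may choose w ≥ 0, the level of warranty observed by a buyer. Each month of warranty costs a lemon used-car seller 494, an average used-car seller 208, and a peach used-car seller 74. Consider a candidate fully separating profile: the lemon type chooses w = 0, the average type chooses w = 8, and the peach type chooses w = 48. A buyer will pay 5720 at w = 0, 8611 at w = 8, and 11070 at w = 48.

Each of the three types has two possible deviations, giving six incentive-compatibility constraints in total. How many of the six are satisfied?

Peach (own payoff 11070 − 74×48 = 7518): to w=0 gives 5720 → no gain ✓; to w=8 gives 8611 − 74×8 = 8019 → profitable ✗.
Lemon (own payoff 5720): to w=8 gives 8611 − 494×8 = 4659 → no gain ✓; to w=48 gives 11070 − 494×48 = -12642 → no gain ✓.
Average (own payoff 8611 − 208×8 = 6947): to w=0 gives 5720 → no gain ✓; to w=48 gives 11070 − 208×48 = 1086 → no gain ✓.
5 of the 6 constraints hold; not an equilibrium.

5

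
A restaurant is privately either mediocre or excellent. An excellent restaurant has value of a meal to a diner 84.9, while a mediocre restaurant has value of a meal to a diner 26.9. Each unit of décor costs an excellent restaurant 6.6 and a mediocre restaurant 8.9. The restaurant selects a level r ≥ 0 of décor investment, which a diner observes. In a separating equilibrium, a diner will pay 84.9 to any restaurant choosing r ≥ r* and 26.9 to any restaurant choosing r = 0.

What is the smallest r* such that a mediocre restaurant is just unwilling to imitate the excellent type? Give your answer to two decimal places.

6.52

A mediocre restaurant choosing r = 0 receives 26.9.
Imitating at r* instead would pay 84.9 at cost 8.9·r*, netting 84.9 − 8.9·r*.
Indifference: 26.9 = 84.9 − 8.9·r*, so r* = (84.9 − 26.9) / 8.9 ≈ 6.52.
This is the mediocre type's binding incentive-compatibility constraint; any r ≥ 6.52 sustains separation on that side.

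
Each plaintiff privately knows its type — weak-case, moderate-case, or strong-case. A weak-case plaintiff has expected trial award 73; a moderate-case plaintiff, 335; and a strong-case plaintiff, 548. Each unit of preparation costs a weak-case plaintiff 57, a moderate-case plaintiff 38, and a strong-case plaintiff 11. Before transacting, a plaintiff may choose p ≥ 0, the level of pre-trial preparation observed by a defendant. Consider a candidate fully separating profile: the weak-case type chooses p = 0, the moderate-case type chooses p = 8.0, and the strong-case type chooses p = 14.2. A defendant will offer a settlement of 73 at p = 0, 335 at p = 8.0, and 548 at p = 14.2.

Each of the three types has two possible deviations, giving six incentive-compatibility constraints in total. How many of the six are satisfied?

Moderate-case (own payoff 335 − 38×8.0 = 31): to p=0 gives 73 → profitable ✗; to p=14.2 gives 548 − 38×14.2 = 8.4 → no gain ✓.
Strong-case (own payoff 548 − 11×14.2 = 391.8): to p=0 gives 73 → no gain ✓; to p=8.0 gives 335 − 11×8.0 = 247 → no gain ✓.
Weak-case (own payoff 73): to p=8.0 gives 335 − 57×8.0 = -121 → no gain ✓; to p=14.2 gives 548 − 57×14.2 = -261.4 → no gain ✓.
5 of the 6 constraints hold; not an equilibrium.

5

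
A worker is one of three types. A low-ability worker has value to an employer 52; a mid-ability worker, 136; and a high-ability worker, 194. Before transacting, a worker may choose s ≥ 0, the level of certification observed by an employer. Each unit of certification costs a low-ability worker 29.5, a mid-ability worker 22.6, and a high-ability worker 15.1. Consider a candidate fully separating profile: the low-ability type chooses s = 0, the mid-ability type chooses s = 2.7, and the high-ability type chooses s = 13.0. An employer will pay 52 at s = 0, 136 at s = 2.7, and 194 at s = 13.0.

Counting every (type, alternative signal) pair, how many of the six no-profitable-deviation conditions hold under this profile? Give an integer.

3

Mid-ability (own payoff 136 − 22.6×2.7 = 74.98): to s=0 gives 52 → no gain ✓; to s=13.0 gives 194 − 22.6×13.0 = -99.8 → no gain ✓.
High-ability (own payoff 194 − 15.1×13.0 = -2.3): to s=0 gives 52 → profitable ✗; to s=2.7 gives 136 − 15.1×2.7 = 95.23 → profitable ✗.
Low-ability (own payoff 52): to s=2.7 gives 136 − 29.5×2.7 = 56.35 → profitable ✗; to s=13.0 gives 194 − 29.5×13.0 = -189.5 → no gain ✓.
3 of the 6 constraints hold; not an equilibrium.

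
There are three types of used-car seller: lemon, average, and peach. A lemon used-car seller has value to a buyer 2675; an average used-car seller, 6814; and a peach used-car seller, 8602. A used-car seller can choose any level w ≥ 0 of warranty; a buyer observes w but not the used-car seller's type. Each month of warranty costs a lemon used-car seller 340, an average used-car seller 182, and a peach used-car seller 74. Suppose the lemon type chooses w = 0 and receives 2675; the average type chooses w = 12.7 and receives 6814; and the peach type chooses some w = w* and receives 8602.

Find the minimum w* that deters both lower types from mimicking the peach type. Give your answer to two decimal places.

Lemon type (on-path payoff 2675) won't mimic when 2675 ≥ 8602 − 340·w*, i.e. w* ≥ 17.43.
Average type (on-path payoff 6814 − 182×12.7 = 4502.6) won't mimic when 4502.6 ≥ 8602 − 182·w*, i.e. w* ≥ 22.52.
Both must hold, so w* = max(17.43, 22.52) = 22.52. The average type's constraint binds.

22.52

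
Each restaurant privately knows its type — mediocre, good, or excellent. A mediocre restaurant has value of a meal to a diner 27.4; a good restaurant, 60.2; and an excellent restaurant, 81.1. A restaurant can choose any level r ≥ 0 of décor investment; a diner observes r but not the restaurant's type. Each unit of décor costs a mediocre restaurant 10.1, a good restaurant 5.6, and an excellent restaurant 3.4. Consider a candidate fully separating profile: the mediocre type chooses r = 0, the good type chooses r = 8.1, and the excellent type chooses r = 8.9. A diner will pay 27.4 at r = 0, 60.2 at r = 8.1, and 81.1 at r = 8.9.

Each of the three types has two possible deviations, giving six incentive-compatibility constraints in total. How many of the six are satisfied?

Excellent (own payoff 81.1 − 3.4×8.9 = 50.84): to r=0 gives 27.4 → no gain ✓; to r=8.1 gives 60.2 − 3.4×8.1 = 32.66 → no gain ✓.
Mediocre (own payoff 27.4): to r=8.1 gives 60.2 − 10.1×8.1 = -21.61 → no gain ✓; to r=8.9 gives 81.1 − 10.1×8.9 = -8.79 → no gain ✓.
Good (own payoff 60.2 − 5.6×8.1 = 14.84): to r=0 gives 27.4 → profitable ✗; to r=8.9 gives 81.1 − 5.6×8.9 = 31.26 → profitable ✗.
4 of the 6 constraints hold; not an equilibrium.

4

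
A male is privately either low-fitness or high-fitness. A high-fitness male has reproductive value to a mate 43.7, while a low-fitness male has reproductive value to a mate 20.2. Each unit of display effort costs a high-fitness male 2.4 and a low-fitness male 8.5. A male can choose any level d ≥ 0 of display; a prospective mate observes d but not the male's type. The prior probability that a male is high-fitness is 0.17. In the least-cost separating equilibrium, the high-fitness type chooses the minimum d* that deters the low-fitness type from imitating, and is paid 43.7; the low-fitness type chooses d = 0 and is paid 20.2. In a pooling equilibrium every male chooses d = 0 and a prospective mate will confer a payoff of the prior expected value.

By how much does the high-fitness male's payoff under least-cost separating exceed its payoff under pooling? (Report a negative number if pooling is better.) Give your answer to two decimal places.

Least-cost separating signal: d* solves 20.2 = 43.7 − 8.5·d*, so d* = (43.7 − 20.2)/8.5 ≈ 2.7647.
High-fitness type's separating payoff: 43.7 − 2.4 × d* = 43.7 − 2.4 × (43.7 − 20.2)/8.5 = 43.7 − 56.4/8.5 ≈ 37.0647.
Pooling payoff: 0.17 × 43.7 + 0.83 × 20.2 = 24.195.
Difference: 37.0647 − 24.195 = 12.8697, i.e. 12.87 to two decimal places.
The high-fitness type prefers to separate.

12.87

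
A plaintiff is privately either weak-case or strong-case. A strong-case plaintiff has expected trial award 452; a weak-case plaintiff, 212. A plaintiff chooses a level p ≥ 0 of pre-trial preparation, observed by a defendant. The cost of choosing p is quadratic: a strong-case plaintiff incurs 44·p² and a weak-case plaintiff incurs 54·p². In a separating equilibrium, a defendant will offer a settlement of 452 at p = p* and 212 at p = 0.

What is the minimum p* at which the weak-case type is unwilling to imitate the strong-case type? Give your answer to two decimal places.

The weak-case type at p = 0 receives 212; imitating at p* yields 452 − 54·p*².
Indifference: 212 = 452 − 54·p*², so p*² = (452 − 212) / 54 ≈ 4.4444.
p* = √4.4444 ≈ 2.11.

2.11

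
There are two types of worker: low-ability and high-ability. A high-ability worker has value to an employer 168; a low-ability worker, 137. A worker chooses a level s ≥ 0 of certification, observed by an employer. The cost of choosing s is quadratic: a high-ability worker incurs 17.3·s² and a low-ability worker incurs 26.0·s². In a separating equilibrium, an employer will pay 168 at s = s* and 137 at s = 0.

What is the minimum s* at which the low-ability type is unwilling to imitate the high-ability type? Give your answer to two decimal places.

The low-ability type at s = 0 receives 137; imitating at s* yields 168 − 26.0·s*².
Indifference: 137 = 168 − 26.0·s*², so s*² = (168 − 137) / 26.0 ≈ 1.1923.
s* = √1.1923 ≈ 1.09.

1.09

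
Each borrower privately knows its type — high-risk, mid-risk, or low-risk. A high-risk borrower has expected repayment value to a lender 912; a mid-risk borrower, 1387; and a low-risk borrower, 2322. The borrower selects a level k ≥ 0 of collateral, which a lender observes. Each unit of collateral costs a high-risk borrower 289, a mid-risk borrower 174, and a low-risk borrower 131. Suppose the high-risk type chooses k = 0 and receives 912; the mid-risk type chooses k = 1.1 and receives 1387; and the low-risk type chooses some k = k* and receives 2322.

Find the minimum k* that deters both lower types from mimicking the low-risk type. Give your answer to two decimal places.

6.47

Mid-risk type (on-path payoff 1387 − 174×1.1 = 1195.6) won't mimic when 1195.6 ≥ 2322 − 174·k*, i.e. k* ≥ 6.47.
High-risk type (on-path payoff 912) won't mimic when 912 ≥ 2322 − 289·k*, i.e. k* ≥ 4.88.
Both must hold, so k* = max(4.88, 6.47) = 6.47. The mid-risk type's constraint binds.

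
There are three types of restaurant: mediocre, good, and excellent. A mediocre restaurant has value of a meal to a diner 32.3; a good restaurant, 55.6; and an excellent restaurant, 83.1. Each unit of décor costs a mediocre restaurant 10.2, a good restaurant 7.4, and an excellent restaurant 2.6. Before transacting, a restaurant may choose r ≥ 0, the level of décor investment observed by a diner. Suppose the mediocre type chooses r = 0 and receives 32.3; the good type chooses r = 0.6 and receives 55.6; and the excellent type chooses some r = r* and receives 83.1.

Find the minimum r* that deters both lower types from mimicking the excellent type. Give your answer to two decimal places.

4.98

Mediocre type (on-path payoff 32.3) won't mimic when 32.3 ≥ 83.1 − 10.2·r*, i.e. r* ≥ 4.98.
Good type (on-path payoff 55.6 − 7.4×0.6 = 51.16) won't mimic when 51.16 ≥ 83.1 − 7.4·r*, i.e. r* ≥ 4.32.
Both must hold, so r* = max(4.98, 4.32) = 4.98. The mediocre type's constraint binds.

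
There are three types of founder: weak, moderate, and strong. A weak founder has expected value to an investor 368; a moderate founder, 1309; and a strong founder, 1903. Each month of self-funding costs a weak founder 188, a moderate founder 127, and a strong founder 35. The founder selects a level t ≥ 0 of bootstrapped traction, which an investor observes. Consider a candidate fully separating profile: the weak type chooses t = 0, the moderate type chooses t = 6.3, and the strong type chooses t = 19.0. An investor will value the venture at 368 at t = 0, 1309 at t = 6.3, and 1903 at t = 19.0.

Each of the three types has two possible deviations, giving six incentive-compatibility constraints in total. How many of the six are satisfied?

Weak (own payoff 368): to t=6.3 gives 1309 − 188×6.3 = 124.6 → no gain ✓; to t=19.0 gives 1903 − 188×19.0 = -1669 → no gain ✓.
Strong (own payoff 1903 − 35×19.0 = 1238): to t=0 gives 368 → no gain ✓; to t=6.3 gives 1309 − 35×6.3 = 1088.5 → no gain ✓.
Moderate (own payoff 1309 − 127×6.3 = 508.9): to t=0 gives 368 → no gain ✓; to t=19.0 gives 1903 − 127×19.0 = -510 → no gain ✓.
6 of the 6 constraints hold; this profile is a separating equilibrium.

6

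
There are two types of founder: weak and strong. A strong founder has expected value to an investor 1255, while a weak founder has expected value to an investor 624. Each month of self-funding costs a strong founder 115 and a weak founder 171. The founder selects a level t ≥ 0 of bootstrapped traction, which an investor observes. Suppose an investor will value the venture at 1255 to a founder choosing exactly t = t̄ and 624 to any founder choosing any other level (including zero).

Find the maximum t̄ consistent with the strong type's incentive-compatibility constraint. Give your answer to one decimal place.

Choosing t̄ yields the strong type 1255 − 115·t̄; choosing zero yields 624.
The strong type is indifferent at 1255 − 115·t̄ = 624, i.e. t̄ = (1255 − 624) / 115 ≈ 5.5.
For any t̄ above 5.5 the strong type would rather pool at zero, so separation collapses.

5.5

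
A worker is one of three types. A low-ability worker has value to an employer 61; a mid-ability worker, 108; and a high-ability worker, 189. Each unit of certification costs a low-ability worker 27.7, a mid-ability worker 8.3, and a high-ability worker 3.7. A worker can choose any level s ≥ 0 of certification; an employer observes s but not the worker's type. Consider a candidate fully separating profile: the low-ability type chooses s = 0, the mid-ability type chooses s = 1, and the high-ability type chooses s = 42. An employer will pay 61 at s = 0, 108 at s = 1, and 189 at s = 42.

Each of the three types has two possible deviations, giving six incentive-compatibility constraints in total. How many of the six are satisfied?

Low-ability (own payoff 61): to s=1 gives 108 − 27.7×1 = 80.3 → profitable ✗; to s=42 gives 189 − 27.7×42 = -974.4 → no gain ✓.
Mid-ability (own payoff 108 − 8.3×1 = 99.7): to s=0 gives 61 → no gain ✓; to s=42 gives 189 − 8.3×42 = -159.6 → no gain ✓.
High-ability (own payoff 189 − 3.7×42 = 33.6): to s=0 gives 61 → profitable ✗; to s=1 gives 108 − 3.7×1 = 104.3 → profitable ✗.
3 of the 6 constraints hold; not an equilibrium.

3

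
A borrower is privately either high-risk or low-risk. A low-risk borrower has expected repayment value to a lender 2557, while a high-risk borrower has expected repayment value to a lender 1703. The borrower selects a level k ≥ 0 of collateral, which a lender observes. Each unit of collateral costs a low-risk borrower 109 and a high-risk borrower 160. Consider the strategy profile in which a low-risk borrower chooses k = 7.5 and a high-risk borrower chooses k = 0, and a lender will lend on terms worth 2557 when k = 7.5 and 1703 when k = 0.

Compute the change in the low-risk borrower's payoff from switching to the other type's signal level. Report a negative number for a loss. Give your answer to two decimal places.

Playing k = 7.5 the low-risk borrower receives 2557 − 109 × 7.5 = 1739.5.
Deviating to k = 0 yields 1703 instead.
Gain from deviating: 1703 − 1739.5 = -36.50.
The gain is negative, so the low-risk type's incentive-compatibility constraint is satisfied.

-36.50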